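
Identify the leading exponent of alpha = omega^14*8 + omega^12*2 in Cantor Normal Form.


CNF: omega^14*8 + omega^12*2
The leading term is omega^14*8, which has exponent 14.

14


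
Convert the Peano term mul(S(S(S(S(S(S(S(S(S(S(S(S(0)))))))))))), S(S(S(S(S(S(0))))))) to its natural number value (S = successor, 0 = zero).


mul(S^12(0), S^6(0)):
S^12(0) = 12
S^6(0) = 6
12 * 6 = 72

72


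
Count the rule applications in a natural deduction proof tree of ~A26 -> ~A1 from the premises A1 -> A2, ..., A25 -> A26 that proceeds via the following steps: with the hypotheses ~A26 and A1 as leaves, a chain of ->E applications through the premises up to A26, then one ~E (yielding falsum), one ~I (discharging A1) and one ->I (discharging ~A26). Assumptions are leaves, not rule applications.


From hypothesis A1, 25 ->E steps along the 25 premises yield A26.
~E with hypothesis ~A26 gives falsum (1 node); ~I discharging A1 gives ~A1 (1 node); ->I discharging ~A26 gives the goal (1 node).
Total = 25 + 3 = 28 inference nodes.

28


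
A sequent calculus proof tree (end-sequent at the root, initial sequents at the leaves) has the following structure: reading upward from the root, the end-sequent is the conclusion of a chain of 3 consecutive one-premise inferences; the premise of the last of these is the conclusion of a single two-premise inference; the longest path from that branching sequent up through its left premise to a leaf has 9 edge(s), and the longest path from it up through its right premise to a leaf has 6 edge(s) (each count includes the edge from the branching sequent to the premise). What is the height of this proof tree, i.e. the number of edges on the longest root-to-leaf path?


Longest path through the left premise: 9 edges (measured from the branching sequent)
Longest path through the right premise: 6 edges
Height of the subtree rooted at the branching sequent: max(9, 6) = 9
The branching sequent sits 3 edges above the root (the chain of one-premise inferences), so height = 9 + 3 = 12

12


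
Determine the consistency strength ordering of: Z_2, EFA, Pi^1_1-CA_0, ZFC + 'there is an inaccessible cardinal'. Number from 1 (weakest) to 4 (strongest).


Ordering by consistency strength:
1. EFA
2. Pi^1_1-CA_0
3. Z_2
4. ZFC + 'there is an inaccessible cardinal'


Z_2=3, EFA=1, Pi^1_1-CA_0=2, ZFC + 'there is an inaccessible cardinal'=4


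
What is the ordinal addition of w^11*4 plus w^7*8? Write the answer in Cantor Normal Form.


Ordinal addition w^11*4 + w^7*8:
Leading exponent of alpha (11) > leading exponent of beta (7).
Since alpha's term has higher exponent than beta's leading term,
the sum is simply alpha followed by beta.
Result = w^11*4 + w^7*8

w^11*4 + w^7*8


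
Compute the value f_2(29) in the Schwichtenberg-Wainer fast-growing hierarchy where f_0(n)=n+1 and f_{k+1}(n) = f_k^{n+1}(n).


f_2(29) = f_1^30(29)
f_1(m) = 2m + 1.
Iterating: f_1^k(n) = 2^k*(n+1) - 1.
f_2(29) = 2^30*(29+1) - 1 = 1073741824*30 - 1 = 32212254719

32212254719


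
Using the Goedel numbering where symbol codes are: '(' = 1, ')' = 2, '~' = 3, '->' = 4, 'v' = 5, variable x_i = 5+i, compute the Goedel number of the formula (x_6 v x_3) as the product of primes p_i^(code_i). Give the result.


Formula: (x_6 v x_3)
Symbol codes: [1, 11, 5, 8, 2]
Primes: [2, 3, 5, 7, 11]
p_1^1 = 2^1 = 2
p_2^11 = 3^11 = 177147
p_3^5 = 5^5 = 3125
p_4^8 = 7^8 = 5764801
p_5^2 = 11^2 = 121
Product = 772295509577418750

772295509577418750


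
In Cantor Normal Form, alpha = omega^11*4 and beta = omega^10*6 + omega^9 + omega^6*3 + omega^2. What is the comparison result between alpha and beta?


Compare term by term from highest exponent:
alpha = omega^11*4
beta = omega^10*6 + omega^9 + omega^6*3 + omega^2
Term 1: alpha has omega^11*4, beta has omega^10*6
Term 2: alpha has omega^0*0, beta has omega^9*1
Term 3: alpha has omega^0*0, beta has omega^6*3
Term 4: alpha has omega^0*0, beta has omega^2*1
Result: alpha > beta

alpha > beta


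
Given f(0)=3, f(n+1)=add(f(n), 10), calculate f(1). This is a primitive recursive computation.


f(0) = 3
f(1) = add(f(0), 10) = add(3, 10) = 13


13


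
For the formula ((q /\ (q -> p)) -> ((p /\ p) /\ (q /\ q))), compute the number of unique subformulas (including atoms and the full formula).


Formula: ((q /\ (q -> p)) -> ((p /\ p) /\ (q /\ q)))
Subformulas found:
  1. q
  2. p
  3. (p /\ p)
  4. (q /\ q)
  5. (q -> p)
  6. (q /\ (q -> p))
  7. ((p /\ p) /\ (q /\ q))
  8. ((q /\ (q -> p)) -> ((p /\ p) /\ (q /\ q)))
Total distinct subformulas = 8

8


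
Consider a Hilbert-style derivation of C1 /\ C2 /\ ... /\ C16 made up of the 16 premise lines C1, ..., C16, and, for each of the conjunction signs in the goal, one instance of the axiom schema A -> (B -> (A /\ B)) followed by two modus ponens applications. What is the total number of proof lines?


Conjoining 16 premises:
- 16 premise lines
- the goal has 15 conjunction signs; each costs 1 axiom instance + 2 MP = 3 lines: 3 * 15 = 45
Total = 16 + 45 = 61 lines.

61


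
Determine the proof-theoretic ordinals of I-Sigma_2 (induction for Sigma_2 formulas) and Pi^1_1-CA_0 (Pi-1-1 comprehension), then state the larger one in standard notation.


Proof-theoretic ordinal of I-Sigma_2 (induction for Sigma_2 formulas): omega^(omega^omega)
Proof-theoretic ordinal of Pi^1_1-CA_0 (Pi-1-1 comprehension): psi_0(Omega_omega)
Comparing: omega^(omega^omega) < psi_0(Omega_omega).
The larger ordinal is psi_0(Omega_omega) (from Pi^1_1-CA_0 (Pi-1-1 comprehension)).

psi_0(Omega_omega)


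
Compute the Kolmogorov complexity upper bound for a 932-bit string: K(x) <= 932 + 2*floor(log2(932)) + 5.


floor(log2(932)) = 9
2 * 9 = 18
K(x) <= 932 + 18 + 5 = 955

955


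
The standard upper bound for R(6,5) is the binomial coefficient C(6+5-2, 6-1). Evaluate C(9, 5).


R(6,5) <= C(6+5-2, 6-1) = C(9, 5)
C(9, 5) = 9! / (5! * 4!)
= 126

126


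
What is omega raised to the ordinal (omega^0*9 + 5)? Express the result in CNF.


omega^(omega^0*9 + 5):
omega^0 = 1, so the exponent is 9 + 5 = 14 (finite ordinal addition).
Result = omega^14, already a single CNF term.

omega^14


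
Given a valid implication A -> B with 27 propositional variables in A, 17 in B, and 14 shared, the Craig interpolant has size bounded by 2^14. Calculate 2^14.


Shared atoms = 14
Craig interpolant size bound = 2^14
= 16384

16384


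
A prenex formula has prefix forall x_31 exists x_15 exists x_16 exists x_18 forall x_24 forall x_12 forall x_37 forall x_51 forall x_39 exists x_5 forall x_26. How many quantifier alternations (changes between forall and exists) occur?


Walk the prefix and count type changes:
  position 1: forall -> exists <-- alternation
  position 2: exists -> exists
  position 3: exists -> exists
  position 4: exists -> forall <-- alternation
  position 5: forall -> forall
  position 6: forall -> forall
  position 7: forall -> forall
  position 8: forall -> forall
  position 9: forall -> exists <-- alternation
  position 10: exists -> forall <-- alternation
Total alternations = 4

4


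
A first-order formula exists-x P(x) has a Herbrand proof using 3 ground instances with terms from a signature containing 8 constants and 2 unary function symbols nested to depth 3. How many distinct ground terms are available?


Herbrand terms by depth:
Depth 0: 8 constants
Depth 1: 16 new terms (running total: 24)
Depth 2: 32 new terms (running total: 56)
Depth 3: 64 new terms (running total: 120)
Total distinct ground terms = 120

120


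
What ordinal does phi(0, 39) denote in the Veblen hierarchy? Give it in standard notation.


phi(0, 39):
phi(0, beta) = omega^beta by definition.
phi(0, 39) = omega^39

omega^39


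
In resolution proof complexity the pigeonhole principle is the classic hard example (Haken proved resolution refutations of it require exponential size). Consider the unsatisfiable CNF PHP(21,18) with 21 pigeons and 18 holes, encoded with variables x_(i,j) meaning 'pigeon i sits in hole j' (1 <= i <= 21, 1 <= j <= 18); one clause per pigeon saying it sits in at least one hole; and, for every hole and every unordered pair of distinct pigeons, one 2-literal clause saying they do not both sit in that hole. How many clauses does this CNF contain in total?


PHP(21,18): 21 pigeons, 18 holes, 21*18 = 378 variables.
- pigeon clauses: one per pigeon -> 21 clauses
- hole clauses: 18 holes * C(21,2) = 18 * 210 -> 3780 clauses
Total clauses = 21 + 3780 = 3801

3801


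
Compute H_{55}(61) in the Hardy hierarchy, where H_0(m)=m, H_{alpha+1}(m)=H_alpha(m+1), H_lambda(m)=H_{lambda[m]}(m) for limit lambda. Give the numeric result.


H_55(61):
For finite ordinals k, H_k(n) = n + k (each successor step adds 1).
H_55(61) = 61 + 55 = 116

116


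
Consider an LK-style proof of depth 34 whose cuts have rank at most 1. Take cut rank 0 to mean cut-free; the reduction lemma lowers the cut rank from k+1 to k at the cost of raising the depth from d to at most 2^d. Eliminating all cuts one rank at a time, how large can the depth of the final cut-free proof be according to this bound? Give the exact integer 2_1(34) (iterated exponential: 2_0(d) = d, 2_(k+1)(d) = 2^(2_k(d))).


Each rank reduction sends depth d to at most 2^d; cut rank r needs r reductions.
2_0(34) = 34
2_1(34) = 2^34 = 17179869184
Cut-free depth bound = 17179869184

17179869184


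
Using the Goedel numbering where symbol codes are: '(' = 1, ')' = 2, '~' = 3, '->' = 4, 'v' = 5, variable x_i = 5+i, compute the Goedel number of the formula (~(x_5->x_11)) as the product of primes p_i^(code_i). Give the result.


Formula: (~(x_5->x_11))
Symbol codes: [1, 3, 1, 10, 4, 16, 2, 2]
Primes: [2, 3, 5, 7, 11, 13, 17, 19]
p_1^1 = 2^1 = 2
p_2^3 = 3^3 = 27
p_3^1 = 5^1 = 5
p_4^10 = 7^10 = 282475249
p_5^4 = 11^4 = 14641
p_6^16 = 13^16 = 665416609183179841
p_7^2 = 17^2 = 289
p_8^2 = 19^2 = 361
Product = 77519968310352607509131176424862222270

77519968310352607509131176424862222270


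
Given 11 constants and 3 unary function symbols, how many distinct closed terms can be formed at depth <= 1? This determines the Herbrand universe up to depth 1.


Herbrand terms by depth:
Depth 0: 11 constants
Depth 1: 33 new terms (running total: 44)
Total distinct ground terms = 44

44


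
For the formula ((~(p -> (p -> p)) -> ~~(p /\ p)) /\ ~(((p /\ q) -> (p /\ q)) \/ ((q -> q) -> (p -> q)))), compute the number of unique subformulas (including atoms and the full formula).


Formula: ((~(p -> (p -> p)) -> ~~(p /\ p)) /\ ~(((p /\ q) -> (p /\ q)) \/ ((q -> q) -> (p -> q))))
Subformulas found:
  1. q
  2. p
  3. (p -> p)
  4. (q -> q)
  5. (p /\ p)
  6. (p /\ q)
  7. (p -> q)
  8. ~(p /\ p)
  9. ~~(p /\ p)
  10. (p -> (p -> p))
  11. ~(p -> (p -> p))
  12. ((q -> q) -> (p -> q))
  13. ((p /\ q) -> (p /\ q))
  14. (~(p -> (p -> p)) -> ~~(p /\ p))
  15. (((p /\ q) -> (p /\ q)) \/ ((q -> q) -> (p -> q)))
  16. ~(((p /\ q) -> (p /\ q)) \/ ((q -> q) -> (p -> q)))
  17. ((~(p -> (p -> p)) -> ~~(p /\ p)) /\ ~(((p /\ q) -> (p /\ q)) \/ ((q -> q) -> (p -> q))))
Total distinct subformulas = 17

17


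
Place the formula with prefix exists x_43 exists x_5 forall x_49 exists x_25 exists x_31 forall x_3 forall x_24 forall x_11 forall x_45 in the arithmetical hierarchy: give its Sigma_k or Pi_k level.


Leading quantifier is exists, so the class is Sigma.
Number of quantifier blocks = alternations + 1 = 3 + 1 = 4.
Classification: Sigma_4

Sigma_4


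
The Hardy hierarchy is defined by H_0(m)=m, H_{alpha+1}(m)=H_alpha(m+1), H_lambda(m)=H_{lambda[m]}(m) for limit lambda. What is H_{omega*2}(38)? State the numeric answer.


H_{omega*2}(38):
For the Hardy hierarchy, H_{omega*k}(n) = 2^k * n.
2^2 = 4.
4 * 38 = 152

152


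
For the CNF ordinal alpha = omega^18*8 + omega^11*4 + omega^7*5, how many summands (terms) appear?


CNF: omega^18*8 + omega^11*4 + omega^7*5
Count the summands separated by '+':
  term 1: omega^18*8
  term 2: omega^11*4
  term 3: omega^7*5
Total terms = 3

3


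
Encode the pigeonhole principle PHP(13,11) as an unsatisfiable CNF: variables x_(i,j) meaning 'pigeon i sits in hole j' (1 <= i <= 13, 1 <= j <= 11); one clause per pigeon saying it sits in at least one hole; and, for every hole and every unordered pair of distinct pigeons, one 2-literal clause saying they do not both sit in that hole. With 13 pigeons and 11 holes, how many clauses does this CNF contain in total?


PHP(13,11): 13 pigeons, 11 holes, 13*11 = 143 variables.
- pigeon clauses: one per pigeon -> 13 clauses
- hole clauses: 11 holes * C(13,2) = 11 * 78 -> 858 clauses
Total clauses = 13 + 858 = 871

871


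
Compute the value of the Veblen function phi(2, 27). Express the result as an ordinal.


phi(2, 27):
phi(2, beta) = zeta_beta (the beta-th zeta number, fixed point of epsilon).
phi(2, 27) = zeta_27

zeta_27


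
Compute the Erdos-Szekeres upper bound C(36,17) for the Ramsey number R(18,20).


R(18,20) <= C(18+20-2, 18-1) = C(36, 17)
C(36, 17) = 36! / (17! * 19!)
= 8597496600

8597496600


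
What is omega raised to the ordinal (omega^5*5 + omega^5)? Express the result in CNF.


omega^(omega^5*5 + omega^5):
Both terms of the exponent have the same exponent 5, so they merge: omega^5*5 + omega^5 = omega^5*(5+1) = omega^5*6.
omega raised to a CNF ordinal is a single CNF term: Result = omega^(omega^5*6)

omega^(omega^5*6)


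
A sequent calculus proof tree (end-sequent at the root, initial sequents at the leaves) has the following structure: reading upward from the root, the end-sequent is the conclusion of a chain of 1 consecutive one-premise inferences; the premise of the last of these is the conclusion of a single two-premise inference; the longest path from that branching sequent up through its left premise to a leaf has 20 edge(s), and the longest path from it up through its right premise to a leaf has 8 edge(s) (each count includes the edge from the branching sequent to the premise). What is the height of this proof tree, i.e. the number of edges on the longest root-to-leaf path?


Longest path through the left premise: 20 edges (measured from the branching sequent)
Longest path through the right premise: 8 edges
Height of the subtree rooted at the branching sequent: max(20, 8) = 20
The branching sequent sits 1 edges above the root (the chain of one-premise inferences), so height = 20 + 1 = 21

21


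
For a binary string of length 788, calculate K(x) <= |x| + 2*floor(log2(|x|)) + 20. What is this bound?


floor(log2(788)) = 9
2 * 9 = 18
K(x) <= 788 + 18 + 20 = 826

826


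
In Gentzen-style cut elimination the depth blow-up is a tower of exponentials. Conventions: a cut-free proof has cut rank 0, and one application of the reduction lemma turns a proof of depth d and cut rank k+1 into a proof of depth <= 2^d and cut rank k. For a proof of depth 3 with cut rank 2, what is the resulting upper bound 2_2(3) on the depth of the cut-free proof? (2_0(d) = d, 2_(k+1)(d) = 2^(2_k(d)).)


Each rank reduction sends depth d to at most 2^d; cut rank r needs r reductions.
2_0(3) = 3
2_1(3) = 2^3 = 8
2_2(3) = 2^8 = 256
Cut-free depth bound = 256

256


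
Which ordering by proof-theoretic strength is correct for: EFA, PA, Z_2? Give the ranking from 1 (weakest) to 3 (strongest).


Ordering by consistency strength:
1. EFA
2. PA
3. Z_2


EFA=1, PA=2, Z_2=3


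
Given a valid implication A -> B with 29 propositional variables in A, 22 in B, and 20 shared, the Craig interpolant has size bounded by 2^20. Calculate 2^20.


Shared atoms = 20
Craig interpolant size bound = 2^20
= 1048576

1048576


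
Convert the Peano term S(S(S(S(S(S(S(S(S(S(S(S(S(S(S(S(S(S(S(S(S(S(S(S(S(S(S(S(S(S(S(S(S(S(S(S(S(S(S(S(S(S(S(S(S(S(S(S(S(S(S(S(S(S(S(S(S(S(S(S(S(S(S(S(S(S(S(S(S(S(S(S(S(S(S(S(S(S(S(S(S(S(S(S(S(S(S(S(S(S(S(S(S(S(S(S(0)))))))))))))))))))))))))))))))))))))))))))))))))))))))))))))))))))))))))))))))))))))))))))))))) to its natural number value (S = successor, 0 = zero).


Counting successors applied to 0:
96 applications of S to 0 = 96

96


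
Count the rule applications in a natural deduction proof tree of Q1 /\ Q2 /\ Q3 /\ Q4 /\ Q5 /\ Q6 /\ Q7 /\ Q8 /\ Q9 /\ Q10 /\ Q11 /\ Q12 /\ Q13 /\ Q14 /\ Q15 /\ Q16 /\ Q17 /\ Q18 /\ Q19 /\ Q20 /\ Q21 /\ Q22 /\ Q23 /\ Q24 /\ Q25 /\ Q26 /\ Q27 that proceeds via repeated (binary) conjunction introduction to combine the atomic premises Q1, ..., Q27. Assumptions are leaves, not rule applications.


The target conjunction has 27 conjuncts, i.e. 26 binary /\ connectives.
Each conjunction-intro joins two pieces, so 27 atoms require 27-1 = 26 applications.
Total inference nodes = 26

26


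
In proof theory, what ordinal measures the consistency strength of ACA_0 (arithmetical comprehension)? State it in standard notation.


The proof-theoretic ordinal of ACA_0 (arithmetical comprehension) is a standard result in ordinal analysis.
This ordinal is the supremum of order types of primitive recursive well-orderings
that the theory can prove to be well-ordered.
For ACA_0 (arithmetical comprehension), the proof-theoretic ordinal is epsilon_0.

epsilon_0


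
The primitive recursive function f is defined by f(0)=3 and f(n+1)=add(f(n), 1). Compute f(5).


f(0) = 3
f(1) = add(f(0), 1) = add(3, 1) = 4
f(2) = add(f(1), 1) = add(4, 1) = 5
f(3) = add(f(2), 1) = add(5, 1) = 6
f(4) = add(f(3), 1) = add(6, 1) = 7
f(5) = add(f(4), 1) = add(7, 1) = 8


8


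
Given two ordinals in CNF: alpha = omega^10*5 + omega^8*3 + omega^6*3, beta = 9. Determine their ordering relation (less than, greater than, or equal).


Compare term by term from highest exponent:
alpha = omega^10*5 + omega^8*3 + omega^6*3
beta = 9
Term 1: alpha has omega^10*5, beta has omega^0*9
Term 2: alpha has omega^8*3, beta has omega^0*0
Term 3: alpha has omega^6*3, beta has omega^0*0
Result: alpha > beta

alpha > beta


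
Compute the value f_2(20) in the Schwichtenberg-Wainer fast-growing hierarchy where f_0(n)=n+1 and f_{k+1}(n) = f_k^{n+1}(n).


f_2(20) = f_1^21(20)
f_1(m) = 2m + 1.
Iterating: f_1^k(n) = 2^k*(n+1) - 1.
f_2(20) = 2^21*(20+1) - 1 = 2097152*21 - 1 = 44040191

44040191


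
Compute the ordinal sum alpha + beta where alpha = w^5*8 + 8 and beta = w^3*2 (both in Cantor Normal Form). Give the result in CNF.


Ordinal addition (w^5*8 + 8) + w^3*2:
alpha's leading term has exponent 5 > beta's exponent 3, so it survives.
alpha's tail term has exponent 0 < beta's exponent 3, so it is absorbed by beta.
In ordinal addition, any term followed by a strictly larger-exponent term is absorbed.
Result = w^5*8 + w^3*2

w^5*8 + w^3*2


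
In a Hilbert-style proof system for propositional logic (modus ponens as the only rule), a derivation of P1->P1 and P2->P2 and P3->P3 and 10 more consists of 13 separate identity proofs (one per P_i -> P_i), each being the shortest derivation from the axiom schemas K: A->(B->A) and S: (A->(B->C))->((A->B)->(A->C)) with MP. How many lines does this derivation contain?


The shortest proof of A->A from K and S in the Hilbert calculus has exactly 5 lines:
(1) K instance A->((A->A)->A), (2) S instance, (3) MP on 1,2, (4) K instance A->(A->A), (5) MP on 3,4.
For 13 independent identities: 13 * 5 = 65 lines total.

65


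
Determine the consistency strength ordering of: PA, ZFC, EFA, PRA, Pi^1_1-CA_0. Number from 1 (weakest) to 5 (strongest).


Ordering by consistency strength:
1. EFA
2. PRA
3. PA
4. Pi^1_1-CA_0
5. ZFC


PA=3, ZFC=5, EFA=1, PRA=2, Pi^1_1-CA_0=4


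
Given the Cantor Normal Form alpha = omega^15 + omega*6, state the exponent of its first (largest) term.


CNF: omega^15 + omega*6
The leading term is omega^15, which has exponent 15.

15


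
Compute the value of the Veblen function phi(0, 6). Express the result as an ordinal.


phi(0, 6):
phi(0, beta) = omega^beta by definition.
phi(0, 6) = omega^6

omega^6


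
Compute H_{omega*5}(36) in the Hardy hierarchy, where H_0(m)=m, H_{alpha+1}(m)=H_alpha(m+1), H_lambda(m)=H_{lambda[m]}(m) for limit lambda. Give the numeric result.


H_{omega*5}(36):
For the Hardy hierarchy, H_{omega*k}(n) = 2^k * n.
2^5 = 32.
32 * 36 = 1152

1152


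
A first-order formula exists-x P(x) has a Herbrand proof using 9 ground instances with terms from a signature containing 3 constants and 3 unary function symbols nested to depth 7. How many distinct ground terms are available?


Herbrand terms by depth:
Depth 0: 3 constants
Depth 1: 9 new terms (running total: 12)
Depth 2: 27 new terms (running total: 39)
Depth 3: 81 new terms (running total: 120)
Depth 4: 243 new terms (running total: 363)
Depth 5: 729 new terms (running total: 1092)
Depth 6: 2187 new terms (running total: 3279)
Depth 7: 6561 new terms (running total: 9840)
Total distinct ground terms = 9840

9840


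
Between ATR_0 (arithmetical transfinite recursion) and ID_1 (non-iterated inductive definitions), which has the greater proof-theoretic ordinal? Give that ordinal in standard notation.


Proof-theoretic ordinal of ATR_0 (arithmetical transfinite recursion): Gamma_0
Proof-theoretic ordinal of ID_1 (non-iterated inductive definitions): psi_0(epsilon_{Omega+1})
Comparing: Gamma_0 < psi_0(epsilon_{Omega+1}).
The larger ordinal is psi_0(epsilon_{Omega+1}) (from ID_1 (non-iterated inductive definitions)).

psi_0(epsilon_{Omega+1})


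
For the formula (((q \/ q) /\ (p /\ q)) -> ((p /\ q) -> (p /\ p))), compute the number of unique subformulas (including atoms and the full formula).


Formula: (((q \/ q) /\ (p /\ q)) -> ((p /\ q) -> (p /\ p)))
Subformulas found:
  1. q
  2. p
  3. (p /\ q)
  4. (p /\ p)
  5. (q \/ q)
  6. ((p /\ q) -> (p /\ p))
  7. ((q \/ q) /\ (p /\ q))
  8. (((q \/ q) /\ (p /\ q)) -> ((p /\ q) -> (p /\ p)))
Total distinct subformulas = 8

8


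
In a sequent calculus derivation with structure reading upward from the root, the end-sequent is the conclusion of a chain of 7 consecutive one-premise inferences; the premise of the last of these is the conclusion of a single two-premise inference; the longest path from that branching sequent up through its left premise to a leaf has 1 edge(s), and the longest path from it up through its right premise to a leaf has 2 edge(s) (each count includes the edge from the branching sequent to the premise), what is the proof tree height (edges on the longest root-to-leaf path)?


Longest path through the left premise: 1 edges (measured from the branching sequent)
Longest path through the right premise: 2 edges
Height of the subtree rooted at the branching sequent: max(1, 2) = 2
The branching sequent sits 7 edges above the root (the chain of one-premise inferences), so height = 2 + 7 = 9

9


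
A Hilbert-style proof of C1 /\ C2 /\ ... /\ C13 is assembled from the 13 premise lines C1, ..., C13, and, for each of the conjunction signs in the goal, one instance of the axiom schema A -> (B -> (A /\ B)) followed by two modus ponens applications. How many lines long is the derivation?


Conjoining 13 premises:
- 13 premise lines
- the goal has 12 conjunction signs; each costs 1 axiom instance + 2 MP = 3 lines: 3 * 12 = 36
Total = 13 + 36 = 49 lines.

49


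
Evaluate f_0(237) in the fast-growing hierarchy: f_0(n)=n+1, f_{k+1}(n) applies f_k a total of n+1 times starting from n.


f_0(237) = 237 + 1 = 238

238


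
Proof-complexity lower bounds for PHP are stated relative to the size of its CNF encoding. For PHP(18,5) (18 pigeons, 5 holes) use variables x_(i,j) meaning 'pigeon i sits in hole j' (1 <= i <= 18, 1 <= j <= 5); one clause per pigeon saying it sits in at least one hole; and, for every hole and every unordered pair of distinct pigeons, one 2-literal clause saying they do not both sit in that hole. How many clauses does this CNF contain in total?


PHP(18,5): 18 pigeons, 5 holes, 18*5 = 90 variables.
- pigeon clauses: one per pigeon -> 18 clauses
- hole clauses: 5 holes * C(18,2) = 5 * 153 -> 765 clauses
Total clauses = 18 + 765 = 783

783


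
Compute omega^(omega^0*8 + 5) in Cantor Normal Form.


omega^(omega^0*8 + 5):
omega^0 = 1, so the exponent is 8 + 5 = 13 (finite ordinal addition).
Result = omega^13, already a single CNF term.

omega^13


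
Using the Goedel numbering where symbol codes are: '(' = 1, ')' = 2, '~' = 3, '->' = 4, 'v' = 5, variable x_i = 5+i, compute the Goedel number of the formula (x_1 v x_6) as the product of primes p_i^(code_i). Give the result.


Formula: (x_1 v x_6)
Symbol codes: [1, 6, 5, 11, 2]
Primes: [2, 3, 5, 7, 11]
p_1^1 = 2^1 = 2
p_2^6 = 3^6 = 729
p_3^5 = 5^5 = 3125
p_4^11 = 7^11 = 1977326743
p_5^2 = 11^2 = 121
Product = 1090112591708043750

1090112591708043750


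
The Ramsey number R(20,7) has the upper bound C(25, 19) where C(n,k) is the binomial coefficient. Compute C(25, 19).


R(20,7) <= C(20+7-2, 20-1) = C(25, 19)
C(25, 19) = 25! / (19! * 6!)
= 177100

177100


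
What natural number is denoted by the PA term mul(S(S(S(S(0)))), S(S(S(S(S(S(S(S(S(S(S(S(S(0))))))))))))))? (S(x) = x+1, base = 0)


mul(S^4(0), S^13(0)):
S^4(0) = 4
S^13(0) = 13
4 * 13 = 52

52


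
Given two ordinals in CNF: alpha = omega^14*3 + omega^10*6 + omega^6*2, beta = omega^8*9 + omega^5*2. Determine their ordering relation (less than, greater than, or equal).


Compare term by term from highest exponent:
alpha = omega^14*3 + omega^10*6 + omega^6*2
beta = omega^8*9 + omega^5*2
Term 1: alpha has omega^14*3, beta has omega^8*9
Term 2: alpha has omega^10*6, beta has omega^5*2
Term 3: alpha has omega^6*2, beta has omega^0*0
Result: alpha > beta

alpha > beta


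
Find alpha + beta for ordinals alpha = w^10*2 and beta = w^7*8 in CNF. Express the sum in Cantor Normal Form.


Ordinal addition w^10*2 + w^7*8:
Leading exponent of alpha (10) > leading exponent of beta (7).
Since alpha's term has higher exponent than beta's leading term,
the sum is simply alpha followed by beta.
Result = w^10*2 + w^7*8

w^10*2 + w^7*8


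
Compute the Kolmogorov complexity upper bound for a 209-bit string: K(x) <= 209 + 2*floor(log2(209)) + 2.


floor(log2(209)) = 7
2 * 7 = 14
K(x) <= 209 + 14 + 2 = 225

225


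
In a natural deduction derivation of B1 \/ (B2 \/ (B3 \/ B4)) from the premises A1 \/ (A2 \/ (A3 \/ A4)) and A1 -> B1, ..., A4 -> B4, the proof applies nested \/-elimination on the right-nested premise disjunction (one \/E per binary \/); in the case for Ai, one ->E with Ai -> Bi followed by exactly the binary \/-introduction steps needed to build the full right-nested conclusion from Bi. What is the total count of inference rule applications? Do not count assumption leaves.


Constructive dilemma with 4 branches, all disjunctions right-nested:
- \/E: the premise has 3 binary \/, each eliminated once: 3 nodes.
- ->E: one per case (Ai with Ai -> Bi gives Bi): 4 nodes.
- \/I: in case i < n, Bi needs 1 step to form Bi \/ (B(i+1) \/ ...) and then i-1 steps to prepend B(i-1), ..., B1, i.e. i steps; in case i = n, B4 needs 3 prepend steps.
  \/I total = (1 + 2 + ... + 3) + 3 = 6 + 3 = 9 nodes.
Total = 3 + 4 + 9 = 16

16


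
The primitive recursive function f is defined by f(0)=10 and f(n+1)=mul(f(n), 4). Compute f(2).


f(0) = 10
f(1) = mul(f(0), 4) = mul(10, 4) = 40
f(2) = mul(f(1), 4) = mul(40, 4) = 160


160


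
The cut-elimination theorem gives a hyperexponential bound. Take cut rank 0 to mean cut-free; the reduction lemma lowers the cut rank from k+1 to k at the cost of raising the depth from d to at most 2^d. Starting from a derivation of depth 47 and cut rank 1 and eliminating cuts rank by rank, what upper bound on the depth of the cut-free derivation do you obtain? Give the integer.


Each rank reduction sends depth d to at most 2^d; cut rank r needs r reductions.
2_0(47) = 47
2_1(47) = 2^47 = 140737488355328
Cut-free depth bound = 140737488355328

140737488355328


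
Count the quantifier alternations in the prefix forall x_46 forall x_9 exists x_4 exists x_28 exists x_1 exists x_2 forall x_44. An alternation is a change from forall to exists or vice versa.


Walk the prefix and count type changes:
  position 1: forall -> forall
  position 2: forall -> exists <-- alternation
  position 3: exists -> exists
  position 4: exists -> exists
  position 5: exists -> exists
  position 6: exists -> forall <-- alternation
Total alternations = 2

2


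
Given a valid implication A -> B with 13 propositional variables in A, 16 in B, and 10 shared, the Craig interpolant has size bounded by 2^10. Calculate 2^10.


Shared atoms = 10
Craig interpolant size bound = 2^10
= 1024

1024


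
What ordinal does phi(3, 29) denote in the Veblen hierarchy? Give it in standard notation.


phi(3, 29):
phi(3, beta) = eta_beta (the beta-th eta number, fixed point of zeta).
phi(3, 29) = eta_29

eta_29


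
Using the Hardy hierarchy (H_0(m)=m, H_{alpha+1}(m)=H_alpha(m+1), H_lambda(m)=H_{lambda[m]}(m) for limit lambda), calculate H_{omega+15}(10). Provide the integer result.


H_{omega+15}(10):
Unwind the 15 successor steps: H_{omega+15}(10) = H_omega(10+15) = H_omega(25).
H_omega(m) = H_m(m) = m + m = 2m.
Result = 2 * 25 = 50

50


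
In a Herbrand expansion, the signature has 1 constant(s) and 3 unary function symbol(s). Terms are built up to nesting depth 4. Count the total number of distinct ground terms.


Herbrand terms by depth:
Depth 0: 1 constants
Depth 1: 3 new terms (running total: 4)
Depth 2: 9 new terms (running total: 13)
Depth 3: 27 new terms (running total: 40)
Depth 4: 81 new terms (running total: 121)
Total distinct ground terms = 121

121


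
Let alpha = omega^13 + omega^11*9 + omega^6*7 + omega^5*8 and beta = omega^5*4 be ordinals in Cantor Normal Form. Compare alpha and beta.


Compare term by term from highest exponent:
alpha = omega^13 + omega^11*9 + omega^6*7 + omega^5*8
beta = omega^5*4
Term 1: alpha has omega^13*1, beta has omega^5*4
Term 2: alpha has omega^11*9, beta has omega^0*0
Term 3: alpha has omega^6*7, beta has omega^0*0
Term 4: alpha has omega^5*8, beta has omega^0*0
Result: alpha > beta

alpha > beta


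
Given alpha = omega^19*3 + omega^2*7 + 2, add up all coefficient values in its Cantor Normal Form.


CNF: omega^19*3 + omega^2*7 + 2
Coefficients: 3 + 7 + 2 = 12

12


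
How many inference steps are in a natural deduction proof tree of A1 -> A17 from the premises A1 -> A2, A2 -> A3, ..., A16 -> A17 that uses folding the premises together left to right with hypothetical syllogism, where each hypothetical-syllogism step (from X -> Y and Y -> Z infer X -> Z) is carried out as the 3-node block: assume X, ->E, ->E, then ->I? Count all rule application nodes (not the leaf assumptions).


There are 16 premises in the chain. The first HS step combines premises 1 and 2; each further premise needs one more HS step.
So 16 premises require 16 - 1 = 15 hypothetical-syllogism steps.
Each HS step uses 3 inference nodes (->E, ->E, ->I).
15 * 3 = 45 total inference nodes.

45


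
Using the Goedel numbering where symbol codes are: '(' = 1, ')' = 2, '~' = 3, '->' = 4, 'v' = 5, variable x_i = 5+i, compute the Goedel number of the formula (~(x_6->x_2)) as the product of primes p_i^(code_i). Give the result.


Formula: (~(x_6->x_2))
Symbol codes: [1, 3, 1, 11, 4, 7, 2, 2]
Primes: [2, 3, 5, 7, 11, 13, 17, 19]
p_1^1 = 2^1 = 2
p_2^3 = 3^3 = 27
p_3^1 = 5^1 = 5
p_4^11 = 7^11 = 1977326743
p_5^4 = 11^4 = 14641
p_6^7 = 13^7 = 62748517
p_7^2 = 17^2 = 289
p_8^2 = 19^2 = 361
Product = 51170711514593273819029743930

51170711514593273819029743930


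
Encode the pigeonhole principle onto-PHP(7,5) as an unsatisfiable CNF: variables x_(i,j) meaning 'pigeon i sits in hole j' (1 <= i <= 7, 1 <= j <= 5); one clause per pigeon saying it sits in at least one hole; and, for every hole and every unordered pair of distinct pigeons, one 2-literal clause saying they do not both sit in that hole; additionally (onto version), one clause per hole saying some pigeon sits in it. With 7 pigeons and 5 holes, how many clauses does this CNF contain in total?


onto-PHP(7,5): 7 pigeons, 5 holes, 7*5 = 35 variables.
- pigeon clauses: one per pigeon -> 7 clauses
- hole clauses: 5 holes * C(7,2) = 5 * 21 -> 105 clauses
- onto clauses: one per hole -> 5 clauses
Total clauses = 7 + 105 + 5 = 117

117


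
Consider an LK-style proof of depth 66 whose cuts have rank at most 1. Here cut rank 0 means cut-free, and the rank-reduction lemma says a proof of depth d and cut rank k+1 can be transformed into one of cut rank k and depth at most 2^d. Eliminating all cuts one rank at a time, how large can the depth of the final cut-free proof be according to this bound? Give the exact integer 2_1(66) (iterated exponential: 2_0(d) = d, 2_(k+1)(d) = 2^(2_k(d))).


Each rank reduction sends depth d to at most 2^d; cut rank r needs r reductions.
2_0(66) = 66
2_1(66) = 2^66 = 73786976294838206464
Cut-free depth bound = 73786976294838206464

73786976294838206464


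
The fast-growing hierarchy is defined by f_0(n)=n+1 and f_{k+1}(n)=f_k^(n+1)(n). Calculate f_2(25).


f_2(25) = f_1^26(25)
f_1(m) = 2m + 1.
Iterating: f_1^k(n) = 2^k*(n+1) - 1.
f_2(25) = 2^26*(25+1) - 1 = 67108864*26 - 1 = 1744830463

1744830463


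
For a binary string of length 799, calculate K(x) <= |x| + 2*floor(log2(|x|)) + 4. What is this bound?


floor(log2(799)) = 9
2 * 9 = 18
K(x) <= 799 + 18 + 4 = 821

821


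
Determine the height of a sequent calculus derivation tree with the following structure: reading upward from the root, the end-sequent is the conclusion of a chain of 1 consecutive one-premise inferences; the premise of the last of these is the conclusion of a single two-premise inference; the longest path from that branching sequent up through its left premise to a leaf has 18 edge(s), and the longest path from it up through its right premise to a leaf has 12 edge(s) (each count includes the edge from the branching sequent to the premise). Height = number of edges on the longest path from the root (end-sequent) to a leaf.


Longest path through the left premise: 18 edges (measured from the branching sequent)
Longest path through the right premise: 12 edges
Height of the subtree rooted at the branching sequent: max(18, 12) = 18
The branching sequent sits 1 edges above the root (the chain of one-premise inferences), so height = 18 + 1 = 19

19


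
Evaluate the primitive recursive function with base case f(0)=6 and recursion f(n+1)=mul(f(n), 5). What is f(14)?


f(0) = 6
f(1) = mul(f(0), 5) = mul(6, 5) = 30
f(2) = mul(f(1), 5) = mul(30, 5) = 150
f(3) = mul(f(2), 5) = mul(150, 5) = 750
f(4) = mul(f(3), 5) = mul(750, 5) = 3750
f(5) = mul(f(4), 5) = mul(3750, 5) = 18750
f(6) = mul(f(5), 5) = mul(18750, 5) = 93750
f(7) = mul(f(6), 5) = mul(93750, 5) = 468750
f(8) = mul(f(7), 5) = mul(468750, 5) = 2343750
f(9) = mul(f(8), 5) = mul(2343750, 5) = 11718750
f(10) = mul(f(9), 5) = mul(11718750, 5) = 58593750
f(11) = mul(f(10), 5) = mul(58593750, 5) = 292968750
f(12) = mul(f(11), 5) = mul(292968750, 5) = 1464843750
f(13) = mul(f(12), 5) = mul(1464843750, 5) = 7324218750
f(14) = mul(f(13), 5) = mul(7324218750, 5) = 36621093750


36621093750


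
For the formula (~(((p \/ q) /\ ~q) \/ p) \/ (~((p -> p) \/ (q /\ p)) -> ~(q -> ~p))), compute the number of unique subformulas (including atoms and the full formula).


Formula: (~(((p \/ q) /\ ~q) \/ p) \/ (~((p -> p) \/ (q /\ p)) -> ~(q -> ~p)))
Subformulas found:
  1. q
  2. p
  3. ~p
  4. ~q
  5. (q /\ p)
  6. (p -> p)
  7. (p \/ q)
  8. (q -> ~p)
  9. ~(q -> ~p)
  10. ((p \/ q) /\ ~q)
  11. ((p -> p) \/ (q /\ p))
  12. ~((p -> p) \/ (q /\ p))
  13. (((p \/ q) /\ ~q) \/ p)
  14. ~(((p \/ q) /\ ~q) \/ p)
  15. (~((p -> p) \/ (q /\ p)) -> ~(q -> ~p))
  16. (~(((p \/ q) /\ ~q) \/ p) \/ (~((p -> p) \/ (q /\ p)) -> ~(q -> ~p)))
Total distinct subformulas = 16

16


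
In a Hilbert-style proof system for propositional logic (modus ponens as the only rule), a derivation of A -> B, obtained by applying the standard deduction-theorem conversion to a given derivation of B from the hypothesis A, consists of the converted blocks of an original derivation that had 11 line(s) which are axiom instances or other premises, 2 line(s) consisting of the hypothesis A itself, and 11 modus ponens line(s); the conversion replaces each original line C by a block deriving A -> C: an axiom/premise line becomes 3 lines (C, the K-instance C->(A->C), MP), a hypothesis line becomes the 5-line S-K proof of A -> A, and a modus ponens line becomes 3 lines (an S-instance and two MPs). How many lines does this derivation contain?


Deduction-theorem conversion, block by block:
- 11 axiom/premise lines -> 3 lines each = 33
- 2 hypothesis lines -> 5 lines each (identity proof A->A) = 10
- 11 MP lines -> 3 lines each (S-instance, MP, MP) = 33
Total = 33 + 10 + 33 = 76 lines.

76


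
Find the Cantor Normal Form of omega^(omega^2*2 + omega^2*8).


omega^(omega^2*2 + omega^2*8):
Both terms of the exponent have the same exponent 2, so they merge: omega^2*2 + omega^2*8 = omega^2*(2+8) = omega^2*10.
omega raised to a CNF ordinal is a single CNF term: Result = omega^(omega^2*10)

omega^(omega^2*10)


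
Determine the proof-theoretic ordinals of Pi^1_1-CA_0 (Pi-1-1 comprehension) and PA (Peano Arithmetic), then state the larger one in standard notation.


Proof-theoretic ordinal of Pi^1_1-CA_0 (Pi-1-1 comprehension): psi_0(Omega_omega)
Proof-theoretic ordinal of PA (Peano Arithmetic): epsilon_0
Comparing: epsilon_0 < psi_0(Omega_omega).
The larger ordinal is psi_0(Omega_omega) (from Pi^1_1-CA_0 (Pi-1-1 comprehension)).

psi_0(Omega_omega)


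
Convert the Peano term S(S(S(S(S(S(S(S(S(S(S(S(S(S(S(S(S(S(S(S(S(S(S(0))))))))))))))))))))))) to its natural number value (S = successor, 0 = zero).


Counting successors applied to 0:
23 applications of S to 0 = 23

23


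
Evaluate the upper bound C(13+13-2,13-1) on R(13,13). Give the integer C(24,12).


R(13,13) <= C(13+13-2, 13-1) = C(24, 12)
C(24, 12) = 24! / (12! * 12!)
= 2704156

2704156


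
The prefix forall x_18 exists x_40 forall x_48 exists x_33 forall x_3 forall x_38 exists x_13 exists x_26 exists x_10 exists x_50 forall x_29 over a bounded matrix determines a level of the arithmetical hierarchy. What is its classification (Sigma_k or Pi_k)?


Leading quantifier is forall, so the class is Pi.
Number of quantifier blocks = alternations + 1 = 6 + 1 = 7.
Classification: Pi_7

Pi_7


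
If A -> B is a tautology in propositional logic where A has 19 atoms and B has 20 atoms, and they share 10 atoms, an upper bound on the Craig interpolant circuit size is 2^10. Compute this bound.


Shared atoms = 10
Craig interpolant size bound = 2^10
= 1024

1024


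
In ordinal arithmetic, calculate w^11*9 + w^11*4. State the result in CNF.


Ordinal addition w^11*9 + w^11*4:
Both terms have the same exponent 11.
w^e*c + w^e*d = w^e*(c+d).
Result = w^11*(9+4) = w^11*13

w^11*13


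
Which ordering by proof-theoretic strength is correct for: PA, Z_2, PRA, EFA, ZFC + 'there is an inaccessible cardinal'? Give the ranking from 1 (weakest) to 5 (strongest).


Ordering by consistency strength:
1. EFA
2. PRA
3. PA
4. Z_2
5. ZFC + 'there is an inaccessible cardinal'


PA=3, Z_2=4, PRA=2, EFA=1, ZFC + 'there is an inaccessible cardinal'=5


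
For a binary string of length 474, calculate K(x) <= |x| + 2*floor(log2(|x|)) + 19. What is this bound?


floor(log2(474)) = 8
2 * 8 = 16
K(x) <= 474 + 16 + 19 = 509

509


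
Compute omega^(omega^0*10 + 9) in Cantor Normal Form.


omega^(omega^0*10 + 9):
omega^0 = 1, so the exponent is 10 + 9 = 19 (finite ordinal addition).
Result = omega^19, already a single CNF term.

omega^19


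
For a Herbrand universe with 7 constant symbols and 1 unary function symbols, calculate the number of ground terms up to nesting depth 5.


Herbrand terms by depth:
Depth 0: 7 constants
Depth 1: 7 new terms (running total: 14)
Depth 2: 7 new terms (running total: 21)
Depth 3: 7 new terms (running total: 28)
Depth 4: 7 new terms (running total: 35)
Depth 5: 7 new terms (running total: 42)
Total distinct ground terms = 42

42


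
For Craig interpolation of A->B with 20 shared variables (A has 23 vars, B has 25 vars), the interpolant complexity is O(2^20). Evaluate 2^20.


Shared atoms = 20
Craig interpolant size bound = 2^20
= 1048576

1048576
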